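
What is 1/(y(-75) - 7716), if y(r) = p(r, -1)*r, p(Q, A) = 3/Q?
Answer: -1/7713 ≈ -0.00012965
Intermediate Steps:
y(r) = 3 (y(r) = (3/r)*r = 3)
1/(y(-75) - 7716) = 1/(3 - 7716) = 1/(-7713) = -1/7713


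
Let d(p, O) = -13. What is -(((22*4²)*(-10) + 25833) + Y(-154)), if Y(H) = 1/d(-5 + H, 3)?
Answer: -290068/13 ≈ -22313.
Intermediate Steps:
Y(H) = -1/13 (Y(H) = 1/(-13) = -1/13)
-(((22*4²)*(-10) + 25833) + Y(-154)) = -(((22*4²)*(-10) + 25833) - 1/13) = -(((22*16)*(-10) + 25833) - 1/13) = -((352*(-10) + 25833) - 1/13) = -((-3520 + 25833) - 1/13) = -(22313 - 1/13) = -1*290068/13 = -290068/13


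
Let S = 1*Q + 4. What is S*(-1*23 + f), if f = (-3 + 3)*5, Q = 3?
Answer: -161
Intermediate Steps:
f = 0 (f = 0*5 = 0)
S = 7 (S = 1*3 + 4 = 3 + 4 = 7)
S*(-1*23 + f) = 7*(-1*23 + 0) = 7*(-23 + 0) = 7*(-23) = -161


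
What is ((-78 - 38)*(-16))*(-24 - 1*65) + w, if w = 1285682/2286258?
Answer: -188825977895/1143129 ≈ -1.6518e+5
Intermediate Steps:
w = 642841/1143129 (w = 1285682*(1/2286258) = 642841/1143129 ≈ 0.56235)
((-78 - 38)*(-16))*(-24 - 1*65) + w = ((-78 - 38)*(-16))*(-24 - 1*65) + 642841/1143129 = (-116*(-16))*(-24 - 65) + 642841/1143129 = 1856*(-89) + 642841/1143129 = -165184 + 642841/1143129 = -188825977895/1143129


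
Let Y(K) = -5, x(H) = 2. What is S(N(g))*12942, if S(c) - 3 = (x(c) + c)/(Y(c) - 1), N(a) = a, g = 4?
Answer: 25884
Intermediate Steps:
S(c) = 8/3 - c/6 (S(c) = 3 + (2 + c)/(-5 - 1) = 3 + (2 + c)/(-6) = 3 + (2 + c)*(-⅙) = 3 + (-⅓ - c/6) = 8/3 - c/6)
S(N(g))*12942 = (8/3 - ⅙*4)*12942 = (8/3 - ⅔)*12942 = 2*12942 = 25884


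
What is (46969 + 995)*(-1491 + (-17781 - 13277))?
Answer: -1561180236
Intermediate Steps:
(46969 + 995)*(-1491 + (-17781 - 13277)) = 47964*(-1491 - 31058) = 47964*(-32549) = -1561180236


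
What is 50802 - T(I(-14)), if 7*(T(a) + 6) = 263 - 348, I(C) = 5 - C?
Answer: 355741/7 ≈ 50820.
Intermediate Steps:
T(a) = -127/7 (T(a) = -6 + (263 - 348)/7 = -6 + (⅐)*(-85) = -6 - 85/7 = -127/7)
50802 - T(I(-14)) = 50802 - 1*(-127/7) = 50802 + 127/7 = 355741/7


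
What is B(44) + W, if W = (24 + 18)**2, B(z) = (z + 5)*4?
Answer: 1960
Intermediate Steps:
B(z) = 20 + 4*z (B(z) = (5 + z)*4 = 20 + 4*z)
W = 1764 (W = 42**2 = 1764)
B(44) + W = (20 + 4*44) + 1764 = (20 + 176) + 1764 = 196 + 1764 = 1960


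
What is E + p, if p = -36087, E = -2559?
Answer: -38646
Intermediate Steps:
E + p = -2559 - 36087 = -38646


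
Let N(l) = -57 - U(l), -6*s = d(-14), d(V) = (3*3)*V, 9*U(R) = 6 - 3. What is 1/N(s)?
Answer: -3/172 ≈ -0.017442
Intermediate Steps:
U(R) = 1/3 (U(R) = (6 - 3)/9 = (1/9)*3 = 1/3)
d(V) = 9*V
s = 21 (s = -3*(-14)/2 = -1/6*(-126) = 21)
N(l) = -172/3 (N(l) = -57 - 1*1/3 = -57 - 1/3 = -172/3)
1/N(s) = 1/(-172/3) = -3/172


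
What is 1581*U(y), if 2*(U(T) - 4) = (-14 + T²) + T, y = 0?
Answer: -4743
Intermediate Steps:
U(T) = -3 + T/2 + T²/2 (U(T) = 4 + ((-14 + T²) + T)/2 = 4 + (-14 + T + T²)/2 = 4 + (-7 + T/2 + T²/2) = -3 + T/2 + T²/2)
1581*U(y) = 1581*(-3 + (½)*0 + (½)*0²) = 1581*(-3 + 0 + (½)*0) = 1581*(-3 + 0 + 0) = 1581*(-3) = -4743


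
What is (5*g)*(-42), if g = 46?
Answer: -9660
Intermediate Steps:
(5*g)*(-42) = (5*46)*(-42) = 230*(-42) = -9660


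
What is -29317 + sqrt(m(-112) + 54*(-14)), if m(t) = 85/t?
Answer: -29317 + I*sqrt(593299)/28 ≈ -29317.0 + 27.509*I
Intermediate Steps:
-29317 + sqrt(m(-112) + 54*(-14)) = -29317 + sqrt(85/(-112) + 54*(-14)) = -29317 + sqrt(85*(-1/112) - 756) = -29317 + sqrt(-85/112 - 756) = -29317 + sqrt(-84757/112) = -29317 + I*sqrt(593299)/28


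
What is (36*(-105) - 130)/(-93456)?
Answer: 1955/46728 ≈ 0.041838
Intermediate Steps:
(36*(-105) - 130)/(-93456) = (-3780 - 130)*(-1/93456) = -3910*(-1/93456) = 1955/46728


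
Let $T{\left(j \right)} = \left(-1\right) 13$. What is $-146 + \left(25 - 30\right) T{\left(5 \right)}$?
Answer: $-81$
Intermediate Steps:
$T{\left(j \right)} = -13$
$-146 + \left(25 - 30\right) T{\left(5 \right)} = -146 + \left(25 - 30\right) \left(-13\right) = -146 - -65 = -146 + 65 = -81$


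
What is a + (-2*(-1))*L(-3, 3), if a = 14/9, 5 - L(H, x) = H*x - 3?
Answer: 320/9 ≈ 35.556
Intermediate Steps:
L(H, x) = 8 - H*x (L(H, x) = 5 - (H*x - 3) = 5 - (-3 + H*x) = 5 + (3 - H*x) = 8 - H*x)
a = 14/9 (a = 14*(⅑) = 14/9 ≈ 1.5556)
a + (-2*(-1))*L(-3, 3) = 14/9 + (-2*(-1))*(8 - 1*(-3)*3) = 14/9 + 2*(8 + 9) = 14/9 + 2*17 = 14/9 + 34 = 320/9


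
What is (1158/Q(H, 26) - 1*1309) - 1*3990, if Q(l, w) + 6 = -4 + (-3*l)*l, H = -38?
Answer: -11504708/2171 ≈ -5299.3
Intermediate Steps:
Q(l, w) = -10 - 3*l² (Q(l, w) = -6 + (-4 + (-3*l)*l) = -6 + (-4 - 3*l²) = -10 - 3*l²)
(1158/Q(H, 26) - 1*1309) - 1*3990 = (1158/(-10 - 3*(-38)²) - 1*1309) - 1*3990 = (1158/(-10 - 3*1444) - 1309) - 3990 = (1158/(-10 - 4332) - 1309) - 3990 = (1158/(-4342) - 1309) - 3990 = (1158*(-1/4342) - 1309) - 3990 = (-579/2171 - 1309) - 3990 = -2842418/2171 - 3990 = -11504708/2171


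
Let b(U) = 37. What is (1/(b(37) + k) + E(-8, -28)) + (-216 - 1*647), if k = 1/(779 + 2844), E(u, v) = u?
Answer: -116755669/134052 ≈ -870.97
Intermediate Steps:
k = 1/3623 ≈ 0.00027601
(1/(b(37) + k) + E(-8, -28)) + (-216 - 1*647) = (1/(37 + 1/3623) - 8) + (-216 - 1*647) = (1/(134052/3623) - 8) + (-216 - 647) = (3623/134052 - 8) - 863 = -1068793/134052 - 863 = -116755669/134052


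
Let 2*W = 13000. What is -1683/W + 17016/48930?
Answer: 941827/10601500 ≈ 0.088839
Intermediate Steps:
W = 6500 (W = (½)*13000 = 6500)
-1683/W + 17016/48930 = -1683/6500 + 17016/48930 = -1683*1/6500 + 17016*(1/48930) = -1683/6500 + 2836/8155 = 941827/10601500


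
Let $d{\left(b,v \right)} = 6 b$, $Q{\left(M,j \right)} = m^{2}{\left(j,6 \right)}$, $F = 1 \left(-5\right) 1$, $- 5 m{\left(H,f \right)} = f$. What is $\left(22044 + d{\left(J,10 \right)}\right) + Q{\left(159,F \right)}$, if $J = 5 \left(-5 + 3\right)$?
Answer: $\frac{549636}{25} \approx 21985.0$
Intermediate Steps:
$J = -10$ ($J = 5 \left(-2\right) = -10$)
$m{\left(H,f \right)} = - \frac{f}{5}$
$F = -5$ ($F = \left(-5\right) 1 = -5$)
$Q{\left(M,j \right)} = \frac{36}{25}$ ($Q{\left(M,j \right)} = \left(\left(- \frac{1}{5}\right) 6\right)^{2} = \left(- \frac{6}{5}\right)^{2} = \frac{36}{25}$)
$\left(22044 + d{\left(J,10 \right)}\right) + Q{\left(159,F \right)} = \left(22044 + 6 \left(-10\right)\right) + \frac{36}{25} = \left(22044 - 60\right) + \frac{36}{25} = 21984 + \frac{36}{25} = \frac{549636}{25}$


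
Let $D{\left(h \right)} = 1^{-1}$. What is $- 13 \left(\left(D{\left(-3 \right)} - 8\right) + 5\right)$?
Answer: $26$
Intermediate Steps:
$D{\left(h \right)} = 1$
$- 13 \left(\left(D{\left(-3 \right)} - 8\right) + 5\right) = - 13 \left(\left(1 - 8\right) + 5\right) = - 13 \left(-7 + 5\right) = \left(-13\right) \left(-2\right) = 26$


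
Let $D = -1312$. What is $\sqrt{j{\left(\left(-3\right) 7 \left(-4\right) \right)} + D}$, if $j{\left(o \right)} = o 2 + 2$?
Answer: $i \sqrt{1142} \approx 33.794 i$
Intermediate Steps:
$j{\left(o \right)} = 2 + 2 o$ ($j{\left(o \right)} = 2 o + 2 = 2 + 2 o$)
$\sqrt{j{\left(\left(-3\right) 7 \left(-4\right) \right)} + D} = \sqrt{\left(2 + 2 \left(-3\right) 7 \left(-4\right)\right) - 1312} = \sqrt{\left(2 + 2 \left(\left(-21\right) \left(-4\right)\right)\right) - 1312} = \sqrt{\left(2 + 2 \cdot 84\right) - 1312} = \sqrt{\left(2 + 168\right) - 1312} = \sqrt{170 - 1312} = \sqrt{-1142} = i \sqrt{1142}$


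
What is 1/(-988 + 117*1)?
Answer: -1/871 ≈ -0.0011481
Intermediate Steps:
1/(-988 + 117*1) = 1/(-988 + 117) = 1/(-871) = -1/871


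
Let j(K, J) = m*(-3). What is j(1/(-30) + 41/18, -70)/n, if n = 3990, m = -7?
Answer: 1/190 ≈ 0.0052632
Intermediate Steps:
j(K, J) = 21 (j(K, J) = -7*(-3) = 21)
j(1/(-30) + 41/18, -70)/n = 21/3990 = 21*(1/3990) = 1/190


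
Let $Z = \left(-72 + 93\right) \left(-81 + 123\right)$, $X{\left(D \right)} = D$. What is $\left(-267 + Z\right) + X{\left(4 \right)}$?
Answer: $619$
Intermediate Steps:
$Z = 882$ ($Z = 21 \cdot 42 = 882$)
$\left(-267 + Z\right) + X{\left(4 \right)} = \left(-267 + 882\right) + 4 = 615 + 4 = 619$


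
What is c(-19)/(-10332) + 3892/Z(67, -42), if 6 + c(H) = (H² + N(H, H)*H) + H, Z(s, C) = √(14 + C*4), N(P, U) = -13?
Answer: -583/10332 - 278*I*√154/11 ≈ -0.056427 - 313.63*I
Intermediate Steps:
Z(s, C) = √(14 + 4*C)
c(H) = -6 + H² - 12*H (c(H) = -6 + ((H² - 13*H) + H) = -6 + (H² - 12*H) = -6 + H² - 12*H)
c(-19)/(-10332) + 3892/Z(67, -42) = (-6 + (-19)² - 12*(-19))/(-10332) + 3892/(√(14 + 4*(-42))) = (-6 + 361 + 228)*(-1/10332) + 3892/(√(14 - 168)) = 583*(-1/10332) + 3892/(√(-154)) = -583/10332 + 3892/((I*√154)) = -583/10332 + 3892*(-I*√154/154) = -583/10332 - 278*I*√154/11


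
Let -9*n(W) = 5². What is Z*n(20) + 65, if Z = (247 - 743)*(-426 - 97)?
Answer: -6484615/9 ≈ -7.2051e+5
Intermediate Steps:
n(W) = -25/9 (n(W) = -⅑*5² = -⅑*25 = -25/9)
Z = 259408 (Z = -496*(-523) = 259408)
Z*n(20) + 65 = 259408*(-25/9) + 65 = -6485200/9 + 65 = -6484615/9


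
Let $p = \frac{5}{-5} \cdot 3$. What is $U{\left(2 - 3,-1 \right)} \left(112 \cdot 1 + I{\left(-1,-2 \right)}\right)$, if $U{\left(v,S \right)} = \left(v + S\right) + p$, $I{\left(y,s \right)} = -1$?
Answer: $-555$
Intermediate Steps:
$p = -3$ ($p = 5 \left(- \frac{1}{5}\right) 3 = \left(-1\right) 3 = -3$)
$U{\left(v,S \right)} = -3 + S + v$ ($U{\left(v,S \right)} = \left(v + S\right) - 3 = \left(S + v\right) - 3 = -3 + S + v$)
$U{\left(2 - 3,-1 \right)} \left(112 \cdot 1 + I{\left(-1,-2 \right)}\right) = \left(-3 - 1 + \left(2 - 3\right)\right) \left(112 \cdot 1 - 1\right) = \left(-3 - 1 - 1\right) \left(112 - 1\right) = \left(-5\right) 111 = -555$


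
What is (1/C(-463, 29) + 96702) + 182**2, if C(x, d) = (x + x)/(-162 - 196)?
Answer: 60109617/463 ≈ 1.2983e+5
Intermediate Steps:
C(x, d) = -x/179 (C(x, d) = (2*x)/(-358) = (2*x)*(-1/358) = -x/179)
(1/C(-463, 29) + 96702) + 182**2 = (1/(-1/179*(-463)) + 96702) + 182**2 = (1/(463/179) + 96702) + 33124 = (179/463 + 96702) + 33124 = 44773205/463 + 33124 = 60109617/463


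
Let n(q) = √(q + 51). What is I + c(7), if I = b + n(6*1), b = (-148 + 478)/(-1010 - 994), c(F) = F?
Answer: 2283/334 + √57 ≈ 14.385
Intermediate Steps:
b = -55/334 (b = 330/(-2004) = 330*(-1/2004) = -55/334 ≈ -0.16467)
n(q) = √(51 + q)
I = -55/334 + √57 (I = -55/334 + √(51 + 6*1) = -55/334 + √(51 + 6) = -55/334 + √57 ≈ 7.3852)
I + c(7) = (-55/334 + √57) + 7 = 2283/334 + √57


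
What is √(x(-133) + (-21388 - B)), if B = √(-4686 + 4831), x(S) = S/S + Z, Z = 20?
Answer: √(-21367 - √145) ≈ 146.22*I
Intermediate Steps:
x(S) = 21 (x(S) = S/S + 20 = 1 + 20 = 21)
B = √145 ≈ 12.042
√(x(-133) + (-21388 - B)) = √(21 + (-21388 - √145)) = √(-21367 - √145)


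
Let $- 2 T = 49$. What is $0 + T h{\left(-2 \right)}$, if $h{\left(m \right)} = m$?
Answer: $49$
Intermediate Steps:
$T = - \frac{49}{2}$ ($T = \left(- \frac{1}{2}\right) 49 = - \frac{49}{2} \approx -24.5$)
$0 + T h{\left(-2 \right)} = 0 - -49 = 0 + 49 = 49$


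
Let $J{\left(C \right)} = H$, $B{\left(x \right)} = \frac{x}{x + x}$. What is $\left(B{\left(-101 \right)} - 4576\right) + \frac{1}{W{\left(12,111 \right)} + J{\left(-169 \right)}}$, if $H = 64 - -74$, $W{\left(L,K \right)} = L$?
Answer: $- \frac{343162}{75} \approx -4575.5$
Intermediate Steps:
$H = 138$ ($H = 64 + 74 = 138$)
$B{\left(x \right)} = \frac{1}{2}$ ($B{\left(x \right)} = \frac{x}{2 x} = x \frac{1}{2 x} = \frac{1}{2}$)
$J{\left(C \right)} = 138$
$\left(B{\left(-101 \right)} - 4576\right) + \frac{1}{W{\left(12,111 \right)} + J{\left(-169 \right)}} = \left(\frac{1}{2} - 4576\right) + \frac{1}{12 + 138} = - \frac{9151}{2} + \frac{1}{150} = - \frac{343162}{75}$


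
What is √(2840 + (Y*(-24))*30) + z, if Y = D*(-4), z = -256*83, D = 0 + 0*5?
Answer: -21248 + 2*√710 ≈ -21195.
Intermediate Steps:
D = 0 (D = 0 + 0 = 0)
z = -21248
Y = 0 (Y = 0*(-4) = 0)
√(2840 + (Y*(-24))*30) + z = √(2840 + (0*(-24))*30) - 21248 = √(2840 + 0*30) - 21248 = √(2840 + 0) - 21248 = √2840 - 21248 = 2*√710 - 21248 = -21248 + 2*√710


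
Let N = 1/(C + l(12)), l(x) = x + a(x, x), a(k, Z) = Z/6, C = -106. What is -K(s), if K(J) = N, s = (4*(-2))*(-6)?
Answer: 1/92 ≈ 0.010870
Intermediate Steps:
s = 48 (s = -8*(-6) = 48)
a(k, Z) = Z/6 (a(k, Z) = Z*(⅙) = Z/6)
l(x) = 7*x/6 (l(x) = x + x/6 = 7*x/6)
N = -1/92 (N = 1/(-106 + (7/6)*12) = 1/(-106 + 14) = 1/(-92) = -1/92 ≈ -0.010870)
K(J) = -1/92
-K(s) = -1*(-1/92) = 1/92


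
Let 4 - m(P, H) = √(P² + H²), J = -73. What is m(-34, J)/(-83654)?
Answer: -2/41827 + √6485/83654 ≈ 0.00091483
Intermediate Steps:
m(P, H) = 4 - √(H² + P²) (m(P, H) = 4 - √(P² + H²) = 4 - √(H² + P²))
m(-34, J)/(-83654) = (4 - √((-73)² + (-34)²))/(-83654) = (4 - √(5329 + 1156))*(-1/83654) = (4 - √6485)*(-1/83654) = -2/41827 + √6485/83654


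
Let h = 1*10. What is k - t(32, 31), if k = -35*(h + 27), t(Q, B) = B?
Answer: -1326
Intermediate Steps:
h = 10
k = -1295 (k = -35*(10 + 27) = -35*37 = -1295)
k - t(32, 31) = -1295 - 1*31 = -1295 - 31 = -1326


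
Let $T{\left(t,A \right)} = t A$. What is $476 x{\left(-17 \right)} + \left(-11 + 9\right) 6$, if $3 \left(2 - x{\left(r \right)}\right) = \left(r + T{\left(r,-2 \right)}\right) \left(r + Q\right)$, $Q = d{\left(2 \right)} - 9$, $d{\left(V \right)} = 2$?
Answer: $65676$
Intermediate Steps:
$T{\left(t,A \right)} = A t$
$Q = -7$ ($Q = 2 - 9 = -7$)
$x{\left(r \right)} = 2 + \frac{r \left(-7 + r\right)}{3}$ ($x{\left(r \right)} = 2 - \frac{\left(r - 2 r\right) \left(r - 7\right)}{3} = 2 - \frac{- r \left(-7 + r\right)}{3} = 2 - \frac{\left(-1\right) r \left(-7 + r\right)}{3} = 2 + \frac{r \left(-7 + r\right)}{3}$)
$476 x{\left(-17 \right)} + \left(-11 + 9\right) 6 = 476 \left(2 - - \frac{119}{3} + \frac{\left(-17\right)^{2}}{3}\right) + \left(-11 + 9\right) 6 = 476 \left(2 + \frac{119}{3} + \frac{1}{3} \cdot 289\right) - 12 = 476 \left(2 + \frac{119}{3} + \frac{289}{3}\right) - 12 = 476 \cdot 138 - 12 = 65688 - 12 = 65676$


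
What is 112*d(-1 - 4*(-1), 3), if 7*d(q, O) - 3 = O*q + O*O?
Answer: 336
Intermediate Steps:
d(q, O) = 3/7 + O**2/7 + O*q/7 (d(q, O) = 3/7 + (O*q + O*O)/7 = 3/7 + (O*q + O**2)/7 = 3/7 + (O**2 + O*q)/7 = 3/7 + (O**2/7 + O*q/7) = 3/7 + O**2/7 + O*q/7)
112*d(-1 - 4*(-1), 3) = 112*(3/7 + (1/7)*3**2 + (1/7)*3*(-1 - 4*(-1))) = 112*(3/7 + (1/7)*9 + (1/7)*3*(-1 + 4)) = 112*(3/7 + 9/7 + (1/7)*3*3) = 112*(3/7 + 9/7 + 9/7) = 112*3 = 336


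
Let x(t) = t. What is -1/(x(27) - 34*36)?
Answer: 1/1197 ≈ 0.00083542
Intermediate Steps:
-1/(x(27) - 34*36) = -1/(27 - 34*36) = -1/(27 - 1224) = -1/(-1197) = -1*(-1/1197) = 1/1197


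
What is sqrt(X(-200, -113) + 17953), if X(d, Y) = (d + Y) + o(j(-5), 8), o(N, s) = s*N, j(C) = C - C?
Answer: 42*sqrt(10) ≈ 132.82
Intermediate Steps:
j(C) = 0
o(N, s) = N*s
X(d, Y) = Y + d (X(d, Y) = (d + Y) + 0*8 = (Y + d) + 0 = Y + d)
sqrt(X(-200, -113) + 17953) = sqrt((-113 - 200) + 17953) = sqrt(-313 + 17953) = sqrt(17640) = 42*sqrt(10)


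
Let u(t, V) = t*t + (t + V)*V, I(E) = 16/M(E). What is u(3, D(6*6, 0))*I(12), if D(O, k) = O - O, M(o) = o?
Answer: 12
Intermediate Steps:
D(O, k) = 0
I(E) = 16/E
u(t, V) = t² + V*(V + t) (u(t, V) = t² + (V + t)*V = t² + V*(V + t))
u(3, D(6*6, 0))*I(12) = (0² + 3² + 0*3)*(16/12) = (0 + 9 + 0)*(16*(1/12)) = 9*(4/3) = 12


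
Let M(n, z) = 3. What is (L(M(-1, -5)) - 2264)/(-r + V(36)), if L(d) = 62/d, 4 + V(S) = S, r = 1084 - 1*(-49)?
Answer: 6730/3303 ≈ 2.0375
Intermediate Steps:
r = 1133 (r = 1084 + 49 = 1133)
V(S) = -4 + S
(L(M(-1, -5)) - 2264)/(-r + V(36)) = (62/3 - 2264)/(-1*1133 + (-4 + 36)) = (62*(⅓) - 2264)/(-1133 + 32) = (62/3 - 2264)/(-1101) = -6730/3*(-1/1101) = 6730/3303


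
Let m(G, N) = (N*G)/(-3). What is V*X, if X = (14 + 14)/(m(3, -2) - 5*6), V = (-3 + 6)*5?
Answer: -15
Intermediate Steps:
m(G, N) = -G*N/3 (m(G, N) = (G*N)*(-1/3) = -G*N/3)
V = 15 (V = 3*5 = 15)
X = -1 (X = (14 + 14)/(-1/3*3*(-2) - 5*6) = 28/(2 - 30) = 28/(-28) = 28*(-1/28) = -1)
V*X = 15*(-1) = -15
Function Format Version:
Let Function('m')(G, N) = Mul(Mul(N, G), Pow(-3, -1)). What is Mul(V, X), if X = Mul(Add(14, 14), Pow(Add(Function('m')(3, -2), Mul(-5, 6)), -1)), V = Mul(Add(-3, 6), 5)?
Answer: -15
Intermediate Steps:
Function('m')(G, N) = Mul(Rational(-1, 3), G, N) (Function('m')(G, N) = Mul(Mul(G, N), Rational(-1, 3)) = Mul(Rational(-1, 3), G, N))
V = 15 (V = Mul(3, 5) = 15)
X = -1 (X = Mul(Add(14, 14), Pow(Add(Mul(Rational(-1, 3), 3, -2), Mul(-5, 6)), -1)) = Mul(28, Pow(Add(2, -30), -1)) = Mul(28, Pow(-28, -1)) = Mul(28, Rational(-1, 28)) = -1)
Mul(V, X) = Mul(15, -1) = -15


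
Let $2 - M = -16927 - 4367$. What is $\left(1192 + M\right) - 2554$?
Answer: $19934$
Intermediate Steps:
$M = 21296$ ($M = 2 - \left(-16927 - 4367\right) = 2 - -21294 = 2 + 21294 = 21296$)
$\left(1192 + M\right) - 2554 = \left(1192 + 21296\right) - 2554 = 22488 - 2554 = 19934$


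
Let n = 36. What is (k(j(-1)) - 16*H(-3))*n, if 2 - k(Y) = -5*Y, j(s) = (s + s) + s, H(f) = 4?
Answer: -2772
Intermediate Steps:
j(s) = 3*s (j(s) = 2*s + s = 3*s)
k(Y) = 2 + 5*Y (k(Y) = 2 - (-5)*Y = 2 + 5*Y)
(k(j(-1)) - 16*H(-3))*n = ((2 + 5*(3*(-1))) - 16*4)*36 = ((2 + 5*(-3)) - 64)*36 = ((2 - 15) - 64)*36 = (-13 - 64)*36 = -77*36 = -2772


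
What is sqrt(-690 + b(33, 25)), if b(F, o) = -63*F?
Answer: I*sqrt(2769) ≈ 52.621*I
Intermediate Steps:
sqrt(-690 + b(33, 25)) = sqrt(-690 - 63*33) = sqrt(-690 - 2079) = sqrt(-2769) = I*sqrt(2769)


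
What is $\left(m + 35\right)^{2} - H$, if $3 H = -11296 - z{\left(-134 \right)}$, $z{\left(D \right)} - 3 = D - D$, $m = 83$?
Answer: $\frac{53071}{3} \approx 17690.0$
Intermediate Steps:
$z{\left(D \right)} = 3$ ($z{\left(D \right)} = 3 + \left(D - D\right) = 3 + 0 = 3$)
$H = - \frac{11299}{3}$ ($H = \frac{-11296 - 3}{3} = \frac{1}{3} \left(-11299\right) = - \frac{11299}{3} \approx -3766.3$)
$\left(m + 35\right)^{2} - H = \left(83 + 35\right)^{2} - - \frac{11299}{3} = 118^{2} + \frac{11299}{3} = 13924 + \frac{11299}{3} = \frac{53071}{3}$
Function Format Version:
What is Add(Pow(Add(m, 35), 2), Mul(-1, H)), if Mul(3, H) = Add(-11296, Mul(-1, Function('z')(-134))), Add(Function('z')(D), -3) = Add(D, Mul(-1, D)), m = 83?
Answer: Rational(53071, 3) ≈ 17690.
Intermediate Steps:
Function('z')(D) = 3 (Function('z')(D) = Add(3, Add(D, Mul(-1, D))) = Add(3, 0) = 3)
H = Rational(-11299, 3) (H = Mul(Rational(1, 3), Add(-11296, Mul(-1, 3))) = Mul(Rational(1, 3), Add(-11296, -3)) = Mul(Rational(1, 3), -11299) = Rational(-11299, 3) ≈ -3766.3)
Add(Pow(Add(m, 35), 2), Mul(-1, H)) = Add(Pow(Add(83, 35), 2), Mul(-1, Rational(-11299, 3))) = Add(Pow(118, 2), Rational(11299, 3)) = Add(13924, Rational(11299, 3)) = Rational(53071, 3)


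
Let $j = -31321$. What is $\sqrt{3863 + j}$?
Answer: $i \sqrt{27458} \approx 165.7 i$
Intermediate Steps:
$\sqrt{3863 + j} = \sqrt{3863 - 31321} = \sqrt{-27458} = i \sqrt{27458}$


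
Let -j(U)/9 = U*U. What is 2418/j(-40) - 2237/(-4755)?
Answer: 76723/253600 ≈ 0.30254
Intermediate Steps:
j(U) = -9*U² (j(U) = -9*U*U = -9*U²)
2418/j(-40) - 2237/(-4755) = 2418/((-9*(-40)²)) - 2237/(-4755) = 2418/((-9*1600)) - 2237*(-1/4755) = 2418/(-14400) + 2237/4755 = 2418*(-1/14400) + 2237/4755 = -403/2400 + 2237/4755 = 76723/253600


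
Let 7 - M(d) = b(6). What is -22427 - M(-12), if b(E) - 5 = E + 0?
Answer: -22423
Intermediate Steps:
b(E) = 5 + E (b(E) = 5 + (E + 0) = 5 + E)
M(d) = -4 (M(d) = 7 - (5 + 6) = 7 - 1*11 = 7 - 11 = -4)
-22427 - M(-12) = -22427 - 1*(-4) = -22427 + 4 = -22423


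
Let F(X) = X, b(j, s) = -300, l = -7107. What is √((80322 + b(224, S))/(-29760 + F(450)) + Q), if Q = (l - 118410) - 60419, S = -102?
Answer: 7*I*√90553015405/4885 ≈ 431.21*I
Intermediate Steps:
Q = -185936 (Q = (-7107 - 118410) - 60419 = -125517 - 60419 = -185936)
√((80322 + b(224, S))/(-29760 + F(450)) + Q) = √((80322 - 300)/(-29760 + 450) - 185936) = √(80022/(-29310) - 185936) = √(80022*(-1/29310) - 185936) = √(-13337/4885 - 185936) = √(-908310697/4885) = 7*I*√90553015405/4885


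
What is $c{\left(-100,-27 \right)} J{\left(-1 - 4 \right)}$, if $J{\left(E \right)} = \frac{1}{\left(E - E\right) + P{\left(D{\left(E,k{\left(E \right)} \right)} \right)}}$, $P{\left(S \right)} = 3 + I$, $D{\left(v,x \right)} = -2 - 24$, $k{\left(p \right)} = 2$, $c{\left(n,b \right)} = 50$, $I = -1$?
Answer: $25$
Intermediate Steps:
$D{\left(v,x \right)} = -26$ ($D{\left(v,x \right)} = -2 - 24 = -26$)
$P{\left(S \right)} = 2$ ($P{\left(S \right)} = 3 - 1 = 2$)
$J{\left(E \right)} = \frac{1}{2}$ ($J{\left(E \right)} = \frac{1}{\left(E - E\right) + 2} = \frac{1}{0 + 2} = \frac{1}{2}$)
$c{\left(-100,-27 \right)} J{\left(-1 - 4 \right)} = 50 \cdot \frac{1}{2} = 25$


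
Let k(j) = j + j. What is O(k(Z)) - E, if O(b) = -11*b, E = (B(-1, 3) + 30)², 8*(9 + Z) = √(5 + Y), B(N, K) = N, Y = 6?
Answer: -643 - 11*√11/4 ≈ -652.12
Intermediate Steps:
Z = -9 + √11/8 (Z = -9 + √(5 + 6)/8 = -9 + √11/8 ≈ -8.5854)
E = 841 (E = (-1 + 30)² = 29² = 841)
k(j) = 2*j
O(k(Z)) - E = -22*(-9 + √11/8) - 1*841 = -11*(-18 + √11/4) - 841 = (198 - 11*√11/4) - 841 = -643 - 11*√11/4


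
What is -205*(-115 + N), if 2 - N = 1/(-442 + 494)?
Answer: 1204785/52 ≈ 23169.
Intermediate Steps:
N = 103/52 (N = 2 - 1/(-442 + 494) = 2 - 1/52 = 103/52 ≈ 1.9808)
-205*(-115 + N) = -205*(-115 + 103/52) = -205*(-5877/52) = 1204785/52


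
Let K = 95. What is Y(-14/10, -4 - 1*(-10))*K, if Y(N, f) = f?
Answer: 570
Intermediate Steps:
Y(-14/10, -4 - 1*(-10))*K = (-4 - 1*(-10))*95 = (-4 + 10)*95 = 6*95 = 570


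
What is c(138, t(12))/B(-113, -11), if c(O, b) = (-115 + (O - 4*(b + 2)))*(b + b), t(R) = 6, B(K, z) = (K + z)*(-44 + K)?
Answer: -27/4867 ≈ -0.0055476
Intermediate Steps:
B(K, z) = (-44 + K)*(K + z)
c(O, b) = 2*b*(-123 + O - 4*b) (c(O, b) = (-115 + (O - 4*(2 + b)))*(2*b) = (-115 + (O + (-8 - 4*b)))*(2*b) = (-115 + (-8 + O - 4*b))*(2*b) = (-123 + O - 4*b)*(2*b) = 2*b*(-123 + O - 4*b))
c(138, t(12))/B(-113, -11) = (2*6*(-123 + 138 - 4*6))/((-113)² - 44*(-113) - 44*(-11) - 113*(-11)) = (2*6*(-123 + 138 - 24))/(12769 + 4972 + 484 + 1243) = (2*6*(-9))/19468 = -108*1/19468 = -27/4867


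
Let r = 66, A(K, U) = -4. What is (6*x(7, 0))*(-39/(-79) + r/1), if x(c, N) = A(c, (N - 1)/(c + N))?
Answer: -126072/79 ≈ -1595.8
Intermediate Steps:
x(c, N) = -4
(6*x(7, 0))*(-39/(-79) + r/1) = (6*(-4))*(-39/(-79) + 66/1) = -24*(-39*(-1/79) + 66*1) = -24*(39/79 + 66) = -24*5253/79 = -126072/79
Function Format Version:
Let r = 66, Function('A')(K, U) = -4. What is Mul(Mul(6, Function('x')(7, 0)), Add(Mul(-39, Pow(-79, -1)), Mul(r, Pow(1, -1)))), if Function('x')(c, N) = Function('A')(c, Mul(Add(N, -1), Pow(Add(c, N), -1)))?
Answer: Rational(-126072, 79) ≈ -1595.8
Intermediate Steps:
Function('x')(c, N) = -4
Mul(Mul(6, Function('x')(7, 0)), Add(Mul(-39, Pow(-79, -1)), Mul(r, Pow(1, -1)))) = Mul(Mul(6, -4), Add(Mul(-39, Pow(-79, -1)), Mul(66, Pow(1, -1)))) = Mul(-24, Add(Mul(-39, Rational(-1, 79)), Mul(66, 1))) = Mul(-24, Add(Rational(39, 79), 66)) = Mul(-24, Rational(5253, 79)) = Rational(-126072, 79)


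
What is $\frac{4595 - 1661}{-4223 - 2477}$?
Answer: $- \frac{1467}{3350} \approx -0.43791$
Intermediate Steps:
$\frac{4595 - 1661}{-4223 - 2477} = \frac{2934}{-6700} = 2934 \left(- \frac{1}{6700}\right) = - \frac{1467}{3350}$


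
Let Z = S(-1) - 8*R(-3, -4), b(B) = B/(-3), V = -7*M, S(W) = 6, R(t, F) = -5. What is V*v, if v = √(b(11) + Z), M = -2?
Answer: 14*√381/3 ≈ 91.090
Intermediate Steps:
V = 14 (V = -7*(-2) = 14)
b(B) = -B/3 (b(B) = B*(-⅓) = -B/3)
Z = 46 (Z = 6 - 8*(-5) = 6 + 40 = 46)
v = √381/3 (v = √(-⅓*11 + 46) = √(-11/3 + 46) = √(127/3) = √381/3 ≈ 6.5064)
V*v = 14*(√381/3) = 14*√381/3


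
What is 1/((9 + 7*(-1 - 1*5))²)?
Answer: 1/1089 ≈ 0.00091827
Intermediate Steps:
1/((9 + 7*(-1 - 1*5))²) = 1/((9 + 7*(-1 - 5))²) = 1/((9 + 7*(-6))²) = 1/((9 - 42)²) = 1/((-33)²) = 1/1089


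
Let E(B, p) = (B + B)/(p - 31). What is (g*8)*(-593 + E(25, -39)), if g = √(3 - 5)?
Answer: -33248*I*√2/7 ≈ -6717.1*I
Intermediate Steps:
g = I*√2 (g = √(-2) = I*√2 ≈ 1.4142*I)
E(B, p) = 2*B/(-31 + p) (E(B, p) = (2*B)/(-31 + p) = 2*B/(-31 + p))
(g*8)*(-593 + E(25, -39)) = ((I*√2)*8)*(-593 + 2*25/(-31 - 39)) = (8*I*√2)*(-593 + 2*25/(-70)) = (8*I*√2)*(-593 + 2*25*(-1/70)) = (8*I*√2)*(-593 - 5/7) = (8*I*√2)*(-4156/7) = -33248*I*√2/7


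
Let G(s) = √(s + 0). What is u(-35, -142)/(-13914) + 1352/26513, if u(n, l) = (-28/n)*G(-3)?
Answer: 1352/26513 - 2*I*√3/34785 ≈ 0.050994 - 9.9586e-5*I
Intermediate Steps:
G(s) = √s
u(n, l) = -28*I*√3/n (u(n, l) = (-28/n)*√(-3) = (-28/n)*(I*√3) = -28*I*√3/n)
u(-35, -142)/(-13914) + 1352/26513 = -28*I*√3/(-35)/(-13914) + 1352/26513 = -28*I*√3*(-1/35)*(-1/13914) + 1352*(1/26513) = (4*I*√3/5)*(-1/13914) + 1352/26513 = -2*I*√3/34785 + 1352/26513 = 1352/26513 - 2*I*√3/34785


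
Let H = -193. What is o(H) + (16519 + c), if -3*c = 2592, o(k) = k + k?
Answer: 15269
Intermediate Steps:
o(k) = 2*k
c = -864 (c = -⅓*2592 = -864)
o(H) + (16519 + c) = 2*(-193) + (16519 - 864) = -386 + 15655 = 15269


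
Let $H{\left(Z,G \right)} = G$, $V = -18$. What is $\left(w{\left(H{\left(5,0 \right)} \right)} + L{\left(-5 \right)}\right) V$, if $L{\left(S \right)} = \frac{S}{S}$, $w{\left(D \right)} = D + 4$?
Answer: $-90$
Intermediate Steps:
$w{\left(D \right)} = 4 + D$
$L{\left(S \right)} = 1$
$\left(w{\left(H{\left(5,0 \right)} \right)} + L{\left(-5 \right)}\right) V = \left(\left(4 + 0\right) + 1\right) \left(-18\right) = \left(4 + 1\right) \left(-18\right) = 5 \left(-18\right) = -90$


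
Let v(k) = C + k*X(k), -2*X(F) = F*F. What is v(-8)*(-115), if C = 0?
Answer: -29440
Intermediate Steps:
X(F) = -F**2/2 (X(F) = -F*F/2 = -F**2/2)
v(k) = -k**3/2 (v(k) = 0 + k*(-k**2/2) = 0 - k**3/2 = -k**3/2)
v(-8)*(-115) = -1/2*(-8)**3*(-115) = -1/2*(-512)*(-115) = 256*(-115) = -29440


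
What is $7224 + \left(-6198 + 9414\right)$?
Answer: $10440$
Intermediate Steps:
$7224 + \left(-6198 + 9414\right) = 7224 + 3216 = 10440$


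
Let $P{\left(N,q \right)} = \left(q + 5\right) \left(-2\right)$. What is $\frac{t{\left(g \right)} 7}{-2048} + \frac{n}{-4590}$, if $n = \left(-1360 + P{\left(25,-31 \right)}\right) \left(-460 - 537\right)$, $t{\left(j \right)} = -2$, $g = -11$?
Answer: $- \frac{222556949}{783360} \approx -284.11$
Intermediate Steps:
$P{\left(N,q \right)} = -10 - 2 q$ ($P{\left(N,q \right)} = \left(5 + q\right) \left(-2\right) = -10 - 2 q$)
$n = 1304076$ ($n = \left(-1360 - -52\right) \left(-460 - 537\right) = \left(-1360 + \left(-10 + 62\right)\right) \left(-997\right) = \left(-1360 + 52\right) \left(-997\right) = \left(-1308\right) \left(-997\right) = 1304076$)
$\frac{t{\left(g \right)} 7}{-2048} + \frac{n}{-4590} = \frac{\left(-2\right) 7}{-2048} + \frac{1304076}{-4590} = \left(-14\right) \left(- \frac{1}{2048}\right) + 1304076 \left(- \frac{1}{4590}\right) = \frac{7}{1024} - \frac{217346}{765} = - \frac{222556949}{783360}$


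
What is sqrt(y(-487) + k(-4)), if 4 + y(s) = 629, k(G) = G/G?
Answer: sqrt(626) ≈ 25.020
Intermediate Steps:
k(G) = 1
y(s) = 625 (y(s) = -4 + 629 = 625)
sqrt(y(-487) + k(-4)) = sqrt(625 + 1) = sqrt(626)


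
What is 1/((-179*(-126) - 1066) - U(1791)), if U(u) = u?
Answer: 1/19697 ≈ 5.0769e-5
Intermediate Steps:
1/((-179*(-126) - 1066) - U(1791)) = 1/((-179*(-126) - 1066) - 1*1791) = 1/((22554 - 1066) - 1791) = 1/(21488 - 1791) = 1/19697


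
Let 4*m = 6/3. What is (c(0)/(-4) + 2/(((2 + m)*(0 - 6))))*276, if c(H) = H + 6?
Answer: -2254/5 ≈ -450.80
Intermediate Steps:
m = ½ (m = (6/3)/4 = (6*(⅓))/4 = (¼)*2 = ½ ≈ 0.50000)
c(H) = 6 + H
(c(0)/(-4) + 2/(((2 + m)*(0 - 6))))*276 = ((6 + 0)/(-4) + 2/(((2 + ½)*(0 - 6))))*276 = (6*(-¼) + 2/(((5/2)*(-6))))*276 = (-3/2 + 2/(-15))*276 = (-3/2 + 2*(-1/15))*276 = (-3/2 - 2/15)*276 = -49/30*276 = -2254/5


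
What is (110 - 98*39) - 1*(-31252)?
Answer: 27540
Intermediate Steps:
(110 - 98*39) - 1*(-31252) = (110 - 3822) + 31252 = -3712 + 31252 = 27540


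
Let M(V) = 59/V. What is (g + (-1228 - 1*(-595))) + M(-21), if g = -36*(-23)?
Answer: 4036/21 ≈ 192.19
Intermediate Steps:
g = 828
(g + (-1228 - 1*(-595))) + M(-21) = (828 + (-1228 - 1*(-595))) + 59/(-21) = (828 + (-1228 + 595)) + 59*(-1/21) = (828 - 633) - 59/21 = 195 - 59/21 = 4036/21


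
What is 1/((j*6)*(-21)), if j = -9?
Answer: 1/1134 ≈ 0.00088183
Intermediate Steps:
1/((j*6)*(-21)) = 1/(-9*6*(-21)) = 1/(-54*(-21)) = 1/1134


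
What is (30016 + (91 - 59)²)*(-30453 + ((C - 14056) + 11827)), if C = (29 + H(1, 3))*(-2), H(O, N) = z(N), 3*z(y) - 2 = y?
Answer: -3049059200/3 ≈ -1.0164e+9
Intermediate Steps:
z(y) = ⅔ + y/3
H(O, N) = ⅔ + N/3
C = -184/3 (C = (29 + (⅔ + (⅓)*3))*(-2) = (29 + (⅔ + 1))*(-2) = (29 + 5/3)*(-2) = (92/3)*(-2) = -184/3 ≈ -61.333)
(30016 + (91 - 59)²)*(-30453 + ((C - 14056) + 11827)) = (30016 + (91 - 59)²)*(-30453 + ((-184/3 - 14056) + 11827)) = (30016 + 32²)*(-30453 + (-42352/3 + 11827)) = (30016 + 1024)*(-30453 - 6871/3) = 31040*(-98230/3) = -3049059200/3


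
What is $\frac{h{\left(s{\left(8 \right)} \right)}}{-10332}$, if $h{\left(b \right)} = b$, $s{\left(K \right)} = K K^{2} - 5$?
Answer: $- \frac{169}{3444} \approx -0.049071$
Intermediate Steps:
$s{\left(K \right)} = -5 + K^{3}$ ($s{\left(K \right)} = K^{3} - 5 = -5 + K^{3}$)
$\frac{h{\left(s{\left(8 \right)} \right)}}{-10332} = \frac{-5 + 8^{3}}{-10332} = \left(-5 + 512\right) \left(- \frac{1}{10332}\right) = 507 \left(- \frac{1}{10332}\right) = - \frac{169}{3444}$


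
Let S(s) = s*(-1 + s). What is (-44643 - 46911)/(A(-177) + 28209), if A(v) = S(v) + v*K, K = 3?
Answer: -15259/9864 ≈ -1.5469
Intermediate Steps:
A(v) = 3*v + v*(-1 + v) (A(v) = v*(-1 + v) + v*3 = v*(-1 + v) + 3*v = 3*v + v*(-1 + v))
(-44643 - 46911)/(A(-177) + 28209) = (-44643 - 46911)/(-177*(2 - 177) + 28209) = -91554/(-177*(-175) + 28209) = -91554/(30975 + 28209) = -91554/59184 = -91554*1/59184 = -15259/9864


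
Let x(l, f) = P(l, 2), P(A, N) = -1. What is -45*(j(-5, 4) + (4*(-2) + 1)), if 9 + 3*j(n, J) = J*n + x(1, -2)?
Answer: 765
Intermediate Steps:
x(l, f) = -1
j(n, J) = -10/3 + J*n/3 (j(n, J) = -3 + (J*n - 1)/3 = -3 + (-1 + J*n)/3 = -3 + (-1/3 + J*n/3) = -10/3 + J*n/3)
-45*(j(-5, 4) + (4*(-2) + 1)) = -45*((-10/3 + (1/3)*4*(-5)) + (4*(-2) + 1)) = -45*((-10/3 - 20/3) + (-8 + 1)) = -45*(-10 - 7) = -45*(-17) = 765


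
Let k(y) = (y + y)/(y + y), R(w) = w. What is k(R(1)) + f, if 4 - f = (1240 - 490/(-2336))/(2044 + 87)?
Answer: 10996475/2489008 ≈ 4.4180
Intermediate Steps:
k(y) = 1 (k(y) = (2*y)/((2*y)) = (2*y)*(1/(2*y)) = 1)
f = 8507467/2489008 (f = 4 - (1240 - 490/(-2336))/(2044 + 87) = 4 - (1240 - 490*(-1/2336))/2131 = 4 - (1240 + 245/1168)/2131 = 4 - 1448565/(1168*2131) = 4 - 1*1448565/2489008 = 4 - 1448565/2489008 = 8507467/2489008 ≈ 3.4180)
k(R(1)) + f = 1 + 8507467/2489008 = 10996475/2489008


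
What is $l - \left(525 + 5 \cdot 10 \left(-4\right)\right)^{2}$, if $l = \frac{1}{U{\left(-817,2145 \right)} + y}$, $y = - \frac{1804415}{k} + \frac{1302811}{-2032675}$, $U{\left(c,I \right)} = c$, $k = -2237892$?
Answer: $- \frac{392471332392541372975}{3715704878992987} \approx -1.0563 \cdot 10^{5}$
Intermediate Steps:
$y = \frac{752238945713}{4548907121100}$ ($y = - \frac{1804415}{-2237892} + \frac{1302811}{-2032675} = \left(-1804415\right) \left(- \frac{1}{2237892}\right) + 1302811 \left(- \frac{1}{2032675}\right) = \frac{1804415}{2237892} - \frac{1302811}{2032675} = \frac{752238945713}{4548907121100} \approx 0.16537$)
$l = - \frac{4548907121100}{3715704878992987}$ ($l = \frac{1}{-817 + \frac{752238945713}{4548907121100}} = \frac{1}{- \frac{3715704878992987}{4548907121100}} = - \frac{4548907121100}{3715704878992987} \approx -0.0012242$)
$l - \left(525 + 5 \cdot 10 \left(-4\right)\right)^{2} = - \frac{4548907121100}{3715704878992987} - \left(525 + 5 \cdot 10 \left(-4\right)\right)^{2} = - \frac{4548907121100}{3715704878992987} - \left(525 + 50 \left(-4\right)\right)^{2} = - \frac{4548907121100}{3715704878992987} - \left(525 - 200\right)^{2} = - \frac{4548907121100}{3715704878992987} - 325^{2} = - \frac{4548907121100}{3715704878992987} - 105625 = - \frac{392471332392541372975}{3715704878992987}$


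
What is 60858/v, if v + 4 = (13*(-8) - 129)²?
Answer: 2898/2585 ≈ 1.1211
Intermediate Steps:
v = 54285 (v = -4 + (13*(-8) - 129)² = -4 + (-104 - 129)² = -4 + (-233)² = -4 + 54289 = 54285)
60858/v = 60858/54285 = 60858*(1/54285) = 2898/2585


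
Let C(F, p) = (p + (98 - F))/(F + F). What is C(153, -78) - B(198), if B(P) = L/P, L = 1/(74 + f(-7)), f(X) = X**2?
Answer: -89983/207009 ≈ -0.43468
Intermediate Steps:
L = 1/123 (L = 1/(74 + (-7)**2) = 1/(74 + 49) = 1/123 ≈ 0.0081301)
B(P) = 1/(123*P)
C(F, p) = (98 + p - F)/(2*F) (C(F, p) = (98 + p - F)/((2*F)) = (98 + p - F)*(1/(2*F)) = (98 + p - F)/(2*F))
C(153, -78) - B(198) = (1/2)*(98 - 78 - 1*153)/153 - 1/(123*198) = (1/2)*(1/153)*(98 - 78 - 153) - 1/(123*198) = (1/2)*(1/153)*(-133) - 1*1/24354 = -133/306 - 1/24354 = -89983/207009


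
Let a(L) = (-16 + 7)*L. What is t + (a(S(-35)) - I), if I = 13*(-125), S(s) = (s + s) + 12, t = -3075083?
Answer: -3072936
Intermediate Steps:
S(s) = 12 + 2*s (S(s) = 2*s + 12 = 12 + 2*s)
a(L) = -9*L
I = -1625
t + (a(S(-35)) - I) = -3075083 + (-9*(12 + 2*(-35)) - 1*(-1625)) = -3075083 + (-9*(12 - 70) + 1625) = -3075083 + (-9*(-58) + 1625) = -3075083 + (522 + 1625) = -3075083 + 2147 = -3072936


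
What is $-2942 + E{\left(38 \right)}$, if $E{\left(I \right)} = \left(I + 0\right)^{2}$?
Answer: $-1498$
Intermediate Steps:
$E{\left(I \right)} = I^{2}$
$-2942 + E{\left(38 \right)} = -2942 + 38^{2} = -2942 + 1444 = -1498$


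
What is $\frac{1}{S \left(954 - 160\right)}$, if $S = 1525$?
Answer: $\frac{1}{1210850} \approx 8.2587 \cdot 10^{-7}$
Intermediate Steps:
$\frac{1}{S \left(954 - 160\right)} = \frac{1}{1525 \left(954 - 160\right)} = \frac{1}{1525 \cdot 794} = \frac{1}{1210850}$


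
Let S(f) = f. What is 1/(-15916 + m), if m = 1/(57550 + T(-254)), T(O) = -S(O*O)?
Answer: -6966/110870857 ≈ -6.2830e-5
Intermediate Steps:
T(O) = -O² (T(O) = -O*O = -O²)
m = -1/6966 (m = 1/(57550 - 1*(-254)²) = 1/(57550 - 1*64516) = 1/(57550 - 64516) = 1/(-6966) = -1/6966 ≈ -0.00014355)
1/(-15916 + m) = 1/(-15916 - 1/6966) = 1/(-110870857/6966) = -6966/110870857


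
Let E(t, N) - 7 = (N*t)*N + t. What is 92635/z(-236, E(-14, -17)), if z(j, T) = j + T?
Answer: -92635/4289 ≈ -21.598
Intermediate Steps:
E(t, N) = 7 + t + t*N² (E(t, N) = 7 + ((N*t)*N + t) = 7 + (t*N² + t) = 7 + (t + t*N²) = 7 + t + t*N²)
z(j, T) = T + j
92635/z(-236, E(-14, -17)) = 92635/((7 - 14 - 14*(-17)²) - 236) = 92635/((7 - 14 - 14*289) - 236) = 92635/((7 - 14 - 4046) - 236) = 92635/(-4053 - 236) = 92635/(-4289) = 92635*(-1/4289) = -92635/4289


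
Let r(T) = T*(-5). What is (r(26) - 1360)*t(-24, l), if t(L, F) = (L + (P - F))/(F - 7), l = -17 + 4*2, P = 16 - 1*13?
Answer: -2235/2 ≈ -1117.5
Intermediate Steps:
P = 3 (P = 16 - 13 = 3)
r(T) = -5*T
l = -9 (l = -17 + 8 = -9)
t(L, F) = (3 + L - F)/(-7 + F) (t(L, F) = (L + (3 - F))/(F - 7) = (3 + L - F)/(-7 + F))
(r(26) - 1360)*t(-24, l) = (-5*26 - 1360)*((3 - 24 - 1*(-9))/(-7 - 9)) = (-130 - 1360)*((3 - 24 + 9)/(-16)) = -(-745)*(-12)/8 = -1490*¾ = -2235/2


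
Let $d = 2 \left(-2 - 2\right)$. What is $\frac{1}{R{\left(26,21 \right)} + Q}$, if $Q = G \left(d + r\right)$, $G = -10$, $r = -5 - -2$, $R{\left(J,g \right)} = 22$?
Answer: $\frac{1}{132} \approx 0.0075758$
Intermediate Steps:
$d = -8$ ($d = 2 \left(-4\right) = -8$)
$r = -3$ ($r = -5 + 2 = -3$)
$Q = 110$ ($Q = - 10 \left(-8 - 3\right) = \left(-10\right) \left(-11\right) = 110$)
$\frac{1}{R{\left(26,21 \right)} + Q} = \frac{1}{22 + 110} = \frac{1}{132}$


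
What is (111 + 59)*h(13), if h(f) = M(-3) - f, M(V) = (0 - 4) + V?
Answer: -3400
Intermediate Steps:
M(V) = -4 + V
h(f) = -7 - f (h(f) = (-4 - 3) - f = -7 - f)
(111 + 59)*h(13) = (111 + 59)*(-7 - 1*13) = 170*(-7 - 13) = 170*(-20) = -3400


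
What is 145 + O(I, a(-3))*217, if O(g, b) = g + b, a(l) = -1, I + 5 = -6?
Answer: -2459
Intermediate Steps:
I = -11 (I = -5 - 6 = -11)
O(g, b) = b + g
145 + O(I, a(-3))*217 = 145 + (-1 - 11)*217 = 145 - 12*217 = 145 - 2604 = -2459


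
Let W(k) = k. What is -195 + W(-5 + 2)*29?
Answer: -282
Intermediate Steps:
-195 + W(-5 + 2)*29 = -195 + (-5 + 2)*29 = -195 - 3*29 = -195 - 87 = -282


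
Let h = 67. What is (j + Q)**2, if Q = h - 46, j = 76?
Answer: 9409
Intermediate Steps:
Q = 21 (Q = 67 - 46 = 21)
(j + Q)**2 = (76 + 21)**2 = 97**2 = 9409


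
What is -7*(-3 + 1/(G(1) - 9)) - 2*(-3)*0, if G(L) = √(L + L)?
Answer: 1722/79 + 7*√2/79 ≈ 21.923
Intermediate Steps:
G(L) = √2*√L (G(L) = √(2*L) = √2*√L)
-7*(-3 + 1/(G(1) - 9)) - 2*(-3)*0 = -7*(-3 + 1/(√2*√1 - 9)) - 2*(-3)*0 = -7*(-3 + 1/(√2*1 - 9)) + 6*0 = -7*(-3 + 1/(√2 - 9)) + 0 = -7*(-3 + 1/(-9 + √2)) + 0 = (21 - 7/(-9 + √2)) + 0 = 21 - 7/(-9 + √2)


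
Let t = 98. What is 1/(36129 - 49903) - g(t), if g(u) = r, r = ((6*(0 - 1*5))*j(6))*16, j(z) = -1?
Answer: -6611521/13774 ≈ -480.00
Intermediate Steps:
r = 480 (r = ((6*(0 - 1*5))*(-1))*16 = ((6*(0 - 5))*(-1))*16 = ((6*(-5))*(-1))*16 = -30*(-1)*16 = 30*16 = 480)
g(u) = 480
1/(36129 - 49903) - g(t) = 1/(36129 - 49903) - 1*480 = 1/(-13774) - 480 = -1/13774 - 480 = -6611521/13774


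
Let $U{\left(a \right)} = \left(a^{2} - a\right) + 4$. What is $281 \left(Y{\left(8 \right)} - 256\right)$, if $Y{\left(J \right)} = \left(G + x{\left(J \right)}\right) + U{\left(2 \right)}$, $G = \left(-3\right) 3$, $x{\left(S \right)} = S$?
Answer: $-70531$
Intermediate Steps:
$G = -9$
$U{\left(a \right)} = 4 + a^{2} - a$
$Y{\left(J \right)} = -3 + J$ ($Y{\left(J \right)} = \left(-9 + J\right) + \left(4 + 2^{2} - 2\right) = \left(-9 + J\right) + \left(4 + 4 - 2\right) = \left(-9 + J\right) + 6 = -3 + J$)
$281 \left(Y{\left(8 \right)} - 256\right) = 281 \left(\left(-3 + 8\right) - 256\right) = 281 \left(5 - 256\right) = 281 \left(-251\right) = -70531$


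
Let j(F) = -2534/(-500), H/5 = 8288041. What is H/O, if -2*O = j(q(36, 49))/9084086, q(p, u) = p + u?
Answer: -188223193038815000/1267 ≈ -1.4856e+14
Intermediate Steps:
H = 41440205 (H = 5*8288041 = 41440205)
j(F) = 1267/250 (j(F) = -2534*(-1/500) = 1267/250)
O = -1267/4542043000 (O = -1267/(500*9084086) = -½*1267/2271021500 = -1267/4542043000 ≈ -2.7895e-7)
H/O = 41440205/(-1267/4542043000) = 41440205*(-4542043000/1267) = -188223193038815000/1267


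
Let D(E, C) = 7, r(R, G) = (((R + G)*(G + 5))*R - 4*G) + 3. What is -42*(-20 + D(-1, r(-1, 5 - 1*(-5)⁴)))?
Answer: 546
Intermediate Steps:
r(R, G) = 3 - 4*G + R*(5 + G)*(G + R) (r(R, G) = (((G + R)*(5 + G))*R - 4*G) + 3 = (((5 + G)*(G + R))*R - 4*G) + 3 = (R*(5 + G)*(G + R) - 4*G) + 3 = (-4*G + R*(5 + G)*(G + R)) + 3 = 3 - 4*G + R*(5 + G)*(G + R))
-42*(-20 + D(-1, r(-1, 5 - 1*(-5)⁴))) = -42*(-20 + 7) = -42*(-13) = 546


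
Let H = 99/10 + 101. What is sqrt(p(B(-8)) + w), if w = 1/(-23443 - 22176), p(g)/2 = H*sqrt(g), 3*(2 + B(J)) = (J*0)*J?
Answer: sqrt(-475 + 4806189745*I*sqrt(2))/4655 ≈ 12.523 + 12.523*I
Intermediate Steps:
H = 1109/10 (H = 99*(1/10) + 101 = 99/10 + 101 = 1109/10 ≈ 110.90)
B(J) = -2 (B(J) = -2 + ((J*0)*J)/3 = -2 + (0*J)/3 = -2 + (1/3)*0 = -2 + 0 = -2)
p(g) = 1109*sqrt(g)/5 (p(g) = 2*(1109*sqrt(g)/10) = 1109*sqrt(g)/5)
w = -1/45619 (w = 1/(-45619) = -1/45619 ≈ -2.1921e-5)
sqrt(p(B(-8)) + w) = sqrt(1109*sqrt(-2)/5 - 1/45619) = sqrt(1109*(I*sqrt(2))/5 - 1/45619) = sqrt(1109*I*sqrt(2)/5 - 1/45619) = sqrt(-1/45619 + 1109*I*sqrt(2)/5)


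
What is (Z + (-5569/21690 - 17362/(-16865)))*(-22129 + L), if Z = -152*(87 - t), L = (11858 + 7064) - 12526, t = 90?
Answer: -525760057979987/73160370 ≈ -7.1864e+6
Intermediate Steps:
L = 6396 (L = 18922 - 12526 = 6396)
Z = 456 (Z = -152*(87 - 1*90) = -152*(87 - 90) = -152*(-3) = 456)
(Z + (-5569/21690 - 17362/(-16865)))*(-22129 + L) = (456 + (-5569/21690 - 17362/(-16865)))*(-22129 + 6396) = (456 + (-5569*1/21690 - 17362*(-1/16865)))*(-15733) = (456 + (-5569/21690 + 17362/16865))*(-15733) = (456 + 56532119/73160370)*(-15733) = (33417660839/73160370)*(-15733) = -525760057979987/73160370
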